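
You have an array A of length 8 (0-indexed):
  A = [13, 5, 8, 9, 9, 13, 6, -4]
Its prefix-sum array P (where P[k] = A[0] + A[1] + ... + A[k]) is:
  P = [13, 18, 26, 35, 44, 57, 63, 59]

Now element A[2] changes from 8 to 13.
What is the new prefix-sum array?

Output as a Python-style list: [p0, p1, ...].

Answer: [13, 18, 31, 40, 49, 62, 68, 64]

Derivation:
Change: A[2] 8 -> 13, delta = 5
P[k] for k < 2: unchanged (A[2] not included)
P[k] for k >= 2: shift by delta = 5
  P[0] = 13 + 0 = 13
  P[1] = 18 + 0 = 18
  P[2] = 26 + 5 = 31
  P[3] = 35 + 5 = 40
  P[4] = 44 + 5 = 49
  P[5] = 57 + 5 = 62
  P[6] = 63 + 5 = 68
  P[7] = 59 + 5 = 64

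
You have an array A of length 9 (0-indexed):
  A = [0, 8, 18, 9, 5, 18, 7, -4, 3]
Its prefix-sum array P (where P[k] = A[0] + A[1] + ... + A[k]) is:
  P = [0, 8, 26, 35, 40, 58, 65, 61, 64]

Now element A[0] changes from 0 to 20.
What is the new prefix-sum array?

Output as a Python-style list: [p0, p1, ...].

Answer: [20, 28, 46, 55, 60, 78, 85, 81, 84]

Derivation:
Change: A[0] 0 -> 20, delta = 20
P[k] for k < 0: unchanged (A[0] not included)
P[k] for k >= 0: shift by delta = 20
  P[0] = 0 + 20 = 20
  P[1] = 8 + 20 = 28
  P[2] = 26 + 20 = 46
  P[3] = 35 + 20 = 55
  P[4] = 40 + 20 = 60
  P[5] = 58 + 20 = 78
  P[6] = 65 + 20 = 85
  P[7] = 61 + 20 = 81
  P[8] = 64 + 20 = 84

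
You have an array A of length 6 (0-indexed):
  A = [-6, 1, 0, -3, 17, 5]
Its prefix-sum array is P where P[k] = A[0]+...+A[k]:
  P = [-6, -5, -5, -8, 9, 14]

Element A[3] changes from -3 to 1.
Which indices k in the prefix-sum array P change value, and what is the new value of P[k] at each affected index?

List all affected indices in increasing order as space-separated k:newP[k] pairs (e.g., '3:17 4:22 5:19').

Answer: 3:-4 4:13 5:18

Derivation:
P[k] = A[0] + ... + A[k]
P[k] includes A[3] iff k >= 3
Affected indices: 3, 4, ..., 5; delta = 4
  P[3]: -8 + 4 = -4
  P[4]: 9 + 4 = 13
  P[5]: 14 + 4 = 18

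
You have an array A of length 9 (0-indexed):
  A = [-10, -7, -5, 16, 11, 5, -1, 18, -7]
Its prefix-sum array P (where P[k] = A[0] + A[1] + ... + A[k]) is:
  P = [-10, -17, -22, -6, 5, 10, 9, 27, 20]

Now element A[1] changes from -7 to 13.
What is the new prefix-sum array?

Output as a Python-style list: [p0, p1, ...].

Answer: [-10, 3, -2, 14, 25, 30, 29, 47, 40]

Derivation:
Change: A[1] -7 -> 13, delta = 20
P[k] for k < 1: unchanged (A[1] not included)
P[k] for k >= 1: shift by delta = 20
  P[0] = -10 + 0 = -10
  P[1] = -17 + 20 = 3
  P[2] = -22 + 20 = -2
  P[3] = -6 + 20 = 14
  P[4] = 5 + 20 = 25
  P[5] = 10 + 20 = 30
  P[6] = 9 + 20 = 29
  P[7] = 27 + 20 = 47
  P[8] = 20 + 20 = 40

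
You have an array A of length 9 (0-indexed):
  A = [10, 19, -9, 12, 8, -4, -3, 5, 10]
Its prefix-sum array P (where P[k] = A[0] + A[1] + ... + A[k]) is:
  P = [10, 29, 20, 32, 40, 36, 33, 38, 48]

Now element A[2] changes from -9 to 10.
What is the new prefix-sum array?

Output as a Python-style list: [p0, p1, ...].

Answer: [10, 29, 39, 51, 59, 55, 52, 57, 67]

Derivation:
Change: A[2] -9 -> 10, delta = 19
P[k] for k < 2: unchanged (A[2] not included)
P[k] for k >= 2: shift by delta = 19
  P[0] = 10 + 0 = 10
  P[1] = 29 + 0 = 29
  P[2] = 20 + 19 = 39
  P[3] = 32 + 19 = 51
  P[4] = 40 + 19 = 59
  P[5] = 36 + 19 = 55
  P[6] = 33 + 19 = 52
  P[7] = 38 + 19 = 57
  P[8] = 48 + 19 = 67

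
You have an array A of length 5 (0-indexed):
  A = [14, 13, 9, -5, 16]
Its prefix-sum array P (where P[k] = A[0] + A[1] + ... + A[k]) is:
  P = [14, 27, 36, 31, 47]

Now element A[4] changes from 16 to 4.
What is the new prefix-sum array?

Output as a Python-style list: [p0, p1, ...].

Change: A[4] 16 -> 4, delta = -12
P[k] for k < 4: unchanged (A[4] not included)
P[k] for k >= 4: shift by delta = -12
  P[0] = 14 + 0 = 14
  P[1] = 27 + 0 = 27
  P[2] = 36 + 0 = 36
  P[3] = 31 + 0 = 31
  P[4] = 47 + -12 = 35

Answer: [14, 27, 36, 31, 35]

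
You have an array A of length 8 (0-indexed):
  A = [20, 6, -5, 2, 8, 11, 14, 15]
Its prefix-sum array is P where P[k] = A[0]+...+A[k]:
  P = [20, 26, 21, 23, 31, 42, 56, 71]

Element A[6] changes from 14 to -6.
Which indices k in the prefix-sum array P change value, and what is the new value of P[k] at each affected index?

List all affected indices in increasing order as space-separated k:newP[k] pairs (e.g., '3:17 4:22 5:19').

P[k] = A[0] + ... + A[k]
P[k] includes A[6] iff k >= 6
Affected indices: 6, 7, ..., 7; delta = -20
  P[6]: 56 + -20 = 36
  P[7]: 71 + -20 = 51

Answer: 6:36 7:51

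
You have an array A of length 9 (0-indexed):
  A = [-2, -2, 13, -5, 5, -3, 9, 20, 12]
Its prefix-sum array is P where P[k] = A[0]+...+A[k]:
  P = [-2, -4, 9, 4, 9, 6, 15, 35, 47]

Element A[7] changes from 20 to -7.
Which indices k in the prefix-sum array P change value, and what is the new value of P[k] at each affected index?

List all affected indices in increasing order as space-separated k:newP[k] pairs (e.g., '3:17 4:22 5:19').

P[k] = A[0] + ... + A[k]
P[k] includes A[7] iff k >= 7
Affected indices: 7, 8, ..., 8; delta = -27
  P[7]: 35 + -27 = 8
  P[8]: 47 + -27 = 20

Answer: 7:8 8:20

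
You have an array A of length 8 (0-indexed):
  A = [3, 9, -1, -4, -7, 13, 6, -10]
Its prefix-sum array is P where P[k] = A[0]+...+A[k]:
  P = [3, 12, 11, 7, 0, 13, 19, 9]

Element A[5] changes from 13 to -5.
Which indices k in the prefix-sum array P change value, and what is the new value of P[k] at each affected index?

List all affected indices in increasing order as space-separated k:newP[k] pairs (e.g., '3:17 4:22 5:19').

P[k] = A[0] + ... + A[k]
P[k] includes A[5] iff k >= 5
Affected indices: 5, 6, ..., 7; delta = -18
  P[5]: 13 + -18 = -5
  P[6]: 19 + -18 = 1
  P[7]: 9 + -18 = -9

Answer: 5:-5 6:1 7:-9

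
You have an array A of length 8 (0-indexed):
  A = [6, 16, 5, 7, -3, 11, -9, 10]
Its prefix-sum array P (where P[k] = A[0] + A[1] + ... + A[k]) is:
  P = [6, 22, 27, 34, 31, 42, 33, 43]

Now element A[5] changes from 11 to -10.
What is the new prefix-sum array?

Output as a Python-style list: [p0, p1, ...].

Answer: [6, 22, 27, 34, 31, 21, 12, 22]

Derivation:
Change: A[5] 11 -> -10, delta = -21
P[k] for k < 5: unchanged (A[5] not included)
P[k] for k >= 5: shift by delta = -21
  P[0] = 6 + 0 = 6
  P[1] = 22 + 0 = 22
  P[2] = 27 + 0 = 27
  P[3] = 34 + 0 = 34
  P[4] = 31 + 0 = 31
  P[5] = 42 + -21 = 21
  P[6] = 33 + -21 = 12
  P[7] = 43 + -21 = 22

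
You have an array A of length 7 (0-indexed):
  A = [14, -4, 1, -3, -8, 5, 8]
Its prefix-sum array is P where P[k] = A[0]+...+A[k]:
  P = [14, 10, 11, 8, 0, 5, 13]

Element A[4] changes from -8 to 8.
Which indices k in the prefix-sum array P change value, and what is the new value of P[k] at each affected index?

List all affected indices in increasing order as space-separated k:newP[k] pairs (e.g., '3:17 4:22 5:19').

Answer: 4:16 5:21 6:29

Derivation:
P[k] = A[0] + ... + A[k]
P[k] includes A[4] iff k >= 4
Affected indices: 4, 5, ..., 6; delta = 16
  P[4]: 0 + 16 = 16
  P[5]: 5 + 16 = 21
  P[6]: 13 + 16 = 29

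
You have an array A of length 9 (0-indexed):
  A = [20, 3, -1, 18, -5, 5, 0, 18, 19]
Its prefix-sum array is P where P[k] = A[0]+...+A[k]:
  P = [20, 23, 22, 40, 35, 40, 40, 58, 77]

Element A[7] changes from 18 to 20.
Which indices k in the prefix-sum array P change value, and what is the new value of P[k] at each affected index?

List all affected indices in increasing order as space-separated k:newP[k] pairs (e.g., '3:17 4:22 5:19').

Answer: 7:60 8:79

Derivation:
P[k] = A[0] + ... + A[k]
P[k] includes A[7] iff k >= 7
Affected indices: 7, 8, ..., 8; delta = 2
  P[7]: 58 + 2 = 60
  P[8]: 77 + 2 = 79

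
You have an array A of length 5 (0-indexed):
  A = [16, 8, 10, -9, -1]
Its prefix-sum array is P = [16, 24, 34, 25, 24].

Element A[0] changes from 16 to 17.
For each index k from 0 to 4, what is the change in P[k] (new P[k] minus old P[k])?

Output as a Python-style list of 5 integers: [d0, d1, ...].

Answer: [1, 1, 1, 1, 1]

Derivation:
Element change: A[0] 16 -> 17, delta = 1
For k < 0: P[k] unchanged, delta_P[k] = 0
For k >= 0: P[k] shifts by exactly 1
Delta array: [1, 1, 1, 1, 1]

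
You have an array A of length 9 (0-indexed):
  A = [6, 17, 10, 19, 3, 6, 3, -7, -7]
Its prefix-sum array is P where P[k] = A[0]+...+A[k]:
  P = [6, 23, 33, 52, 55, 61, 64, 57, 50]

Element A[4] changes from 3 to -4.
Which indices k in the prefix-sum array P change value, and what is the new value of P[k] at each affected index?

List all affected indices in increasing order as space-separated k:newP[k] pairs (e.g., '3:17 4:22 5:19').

Answer: 4:48 5:54 6:57 7:50 8:43

Derivation:
P[k] = A[0] + ... + A[k]
P[k] includes A[4] iff k >= 4
Affected indices: 4, 5, ..., 8; delta = -7
  P[4]: 55 + -7 = 48
  P[5]: 61 + -7 = 54
  P[6]: 64 + -7 = 57
  P[7]: 57 + -7 = 50
  P[8]: 50 + -7 = 43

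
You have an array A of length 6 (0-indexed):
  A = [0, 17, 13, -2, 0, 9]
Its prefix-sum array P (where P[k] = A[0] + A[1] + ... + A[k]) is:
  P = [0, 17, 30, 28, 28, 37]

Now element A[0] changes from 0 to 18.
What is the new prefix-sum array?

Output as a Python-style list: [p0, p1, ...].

Answer: [18, 35, 48, 46, 46, 55]

Derivation:
Change: A[0] 0 -> 18, delta = 18
P[k] for k < 0: unchanged (A[0] not included)
P[k] for k >= 0: shift by delta = 18
  P[0] = 0 + 18 = 18
  P[1] = 17 + 18 = 35
  P[2] = 30 + 18 = 48
  P[3] = 28 + 18 = 46
  P[4] = 28 + 18 = 46
  P[5] = 37 + 18 = 55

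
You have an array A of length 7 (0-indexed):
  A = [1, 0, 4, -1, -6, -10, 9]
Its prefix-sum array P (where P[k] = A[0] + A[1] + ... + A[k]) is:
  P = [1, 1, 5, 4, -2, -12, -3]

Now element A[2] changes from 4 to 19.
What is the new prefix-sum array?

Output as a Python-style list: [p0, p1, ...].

Answer: [1, 1, 20, 19, 13, 3, 12]

Derivation:
Change: A[2] 4 -> 19, delta = 15
P[k] for k < 2: unchanged (A[2] not included)
P[k] for k >= 2: shift by delta = 15
  P[0] = 1 + 0 = 1
  P[1] = 1 + 0 = 1
  P[2] = 5 + 15 = 20
  P[3] = 4 + 15 = 19
  P[4] = -2 + 15 = 13
  P[5] = -12 + 15 = 3
  P[6] = -3 + 15 = 12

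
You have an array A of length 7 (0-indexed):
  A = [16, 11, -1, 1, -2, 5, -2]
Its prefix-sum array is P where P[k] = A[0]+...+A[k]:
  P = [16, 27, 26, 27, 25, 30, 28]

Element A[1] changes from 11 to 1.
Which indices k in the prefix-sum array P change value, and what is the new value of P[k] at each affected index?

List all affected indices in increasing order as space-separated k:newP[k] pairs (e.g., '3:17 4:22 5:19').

Answer: 1:17 2:16 3:17 4:15 5:20 6:18

Derivation:
P[k] = A[0] + ... + A[k]
P[k] includes A[1] iff k >= 1
Affected indices: 1, 2, ..., 6; delta = -10
  P[1]: 27 + -10 = 17
  P[2]: 26 + -10 = 16
  P[3]: 27 + -10 = 17
  P[4]: 25 + -10 = 15
  P[5]: 30 + -10 = 20
  P[6]: 28 + -10 = 18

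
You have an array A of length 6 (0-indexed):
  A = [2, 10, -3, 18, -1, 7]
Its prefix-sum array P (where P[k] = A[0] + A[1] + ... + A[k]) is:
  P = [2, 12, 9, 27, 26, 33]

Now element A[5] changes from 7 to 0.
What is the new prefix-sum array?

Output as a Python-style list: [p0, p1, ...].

Change: A[5] 7 -> 0, delta = -7
P[k] for k < 5: unchanged (A[5] not included)
P[k] for k >= 5: shift by delta = -7
  P[0] = 2 + 0 = 2
  P[1] = 12 + 0 = 12
  P[2] = 9 + 0 = 9
  P[3] = 27 + 0 = 27
  P[4] = 26 + 0 = 26
  P[5] = 33 + -7 = 26

Answer: [2, 12, 9, 27, 26, 26]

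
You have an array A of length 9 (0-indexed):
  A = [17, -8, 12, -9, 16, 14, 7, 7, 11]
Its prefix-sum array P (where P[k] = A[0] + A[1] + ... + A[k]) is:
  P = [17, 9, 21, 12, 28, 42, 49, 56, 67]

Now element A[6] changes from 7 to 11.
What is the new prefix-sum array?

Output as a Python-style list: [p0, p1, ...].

Answer: [17, 9, 21, 12, 28, 42, 53, 60, 71]

Derivation:
Change: A[6] 7 -> 11, delta = 4
P[k] for k < 6: unchanged (A[6] not included)
P[k] for k >= 6: shift by delta = 4
  P[0] = 17 + 0 = 17
  P[1] = 9 + 0 = 9
  P[2] = 21 + 0 = 21
  P[3] = 12 + 0 = 12
  P[4] = 28 + 0 = 28
  P[5] = 42 + 0 = 42
  P[6] = 49 + 4 = 53
  P[7] = 56 + 4 = 60
  P[8] = 67 + 4 = 71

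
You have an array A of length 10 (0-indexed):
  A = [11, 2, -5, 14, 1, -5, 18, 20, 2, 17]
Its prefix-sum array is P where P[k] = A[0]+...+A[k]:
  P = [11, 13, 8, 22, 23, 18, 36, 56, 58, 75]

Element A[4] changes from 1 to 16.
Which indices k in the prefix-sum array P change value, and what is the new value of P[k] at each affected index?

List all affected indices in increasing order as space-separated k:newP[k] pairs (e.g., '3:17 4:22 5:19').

P[k] = A[0] + ... + A[k]
P[k] includes A[4] iff k >= 4
Affected indices: 4, 5, ..., 9; delta = 15
  P[4]: 23 + 15 = 38
  P[5]: 18 + 15 = 33
  P[6]: 36 + 15 = 51
  P[7]: 56 + 15 = 71
  P[8]: 58 + 15 = 73
  P[9]: 75 + 15 = 90

Answer: 4:38 5:33 6:51 7:71 8:73 9:90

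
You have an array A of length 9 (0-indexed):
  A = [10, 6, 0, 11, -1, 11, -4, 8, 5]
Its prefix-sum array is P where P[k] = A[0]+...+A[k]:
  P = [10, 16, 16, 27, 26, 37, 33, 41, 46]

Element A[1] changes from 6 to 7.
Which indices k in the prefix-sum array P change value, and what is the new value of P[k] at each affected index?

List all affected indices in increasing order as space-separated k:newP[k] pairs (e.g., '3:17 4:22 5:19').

Answer: 1:17 2:17 3:28 4:27 5:38 6:34 7:42 8:47

Derivation:
P[k] = A[0] + ... + A[k]
P[k] includes A[1] iff k >= 1
Affected indices: 1, 2, ..., 8; delta = 1
  P[1]: 16 + 1 = 17
  P[2]: 16 + 1 = 17
  P[3]: 27 + 1 = 28
  P[4]: 26 + 1 = 27
  P[5]: 37 + 1 = 38
  P[6]: 33 + 1 = 34
  P[7]: 41 + 1 = 42
  P[8]: 46 + 1 = 47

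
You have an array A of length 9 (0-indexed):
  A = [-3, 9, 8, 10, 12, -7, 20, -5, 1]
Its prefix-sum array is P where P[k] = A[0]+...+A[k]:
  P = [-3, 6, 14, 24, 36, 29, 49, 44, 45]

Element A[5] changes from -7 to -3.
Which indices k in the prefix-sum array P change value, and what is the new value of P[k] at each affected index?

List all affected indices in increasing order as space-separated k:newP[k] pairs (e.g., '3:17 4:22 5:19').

Answer: 5:33 6:53 7:48 8:49

Derivation:
P[k] = A[0] + ... + A[k]
P[k] includes A[5] iff k >= 5
Affected indices: 5, 6, ..., 8; delta = 4
  P[5]: 29 + 4 = 33
  P[6]: 49 + 4 = 53
  P[7]: 44 + 4 = 48
  P[8]: 45 + 4 = 49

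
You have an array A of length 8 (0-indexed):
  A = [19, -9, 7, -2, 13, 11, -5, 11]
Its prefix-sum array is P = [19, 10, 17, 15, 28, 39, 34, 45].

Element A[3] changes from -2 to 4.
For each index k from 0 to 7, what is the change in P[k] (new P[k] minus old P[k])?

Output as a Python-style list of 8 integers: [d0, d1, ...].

Answer: [0, 0, 0, 6, 6, 6, 6, 6]

Derivation:
Element change: A[3] -2 -> 4, delta = 6
For k < 3: P[k] unchanged, delta_P[k] = 0
For k >= 3: P[k] shifts by exactly 6
Delta array: [0, 0, 0, 6, 6, 6, 6, 6]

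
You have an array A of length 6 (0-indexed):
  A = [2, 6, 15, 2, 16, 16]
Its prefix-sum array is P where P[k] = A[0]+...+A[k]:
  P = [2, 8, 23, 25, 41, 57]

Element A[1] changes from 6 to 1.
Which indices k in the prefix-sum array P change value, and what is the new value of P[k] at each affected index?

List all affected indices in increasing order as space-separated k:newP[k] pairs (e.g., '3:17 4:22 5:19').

P[k] = A[0] + ... + A[k]
P[k] includes A[1] iff k >= 1
Affected indices: 1, 2, ..., 5; delta = -5
  P[1]: 8 + -5 = 3
  P[2]: 23 + -5 = 18
  P[3]: 25 + -5 = 20
  P[4]: 41 + -5 = 36
  P[5]: 57 + -5 = 52

Answer: 1:3 2:18 3:20 4:36 5:52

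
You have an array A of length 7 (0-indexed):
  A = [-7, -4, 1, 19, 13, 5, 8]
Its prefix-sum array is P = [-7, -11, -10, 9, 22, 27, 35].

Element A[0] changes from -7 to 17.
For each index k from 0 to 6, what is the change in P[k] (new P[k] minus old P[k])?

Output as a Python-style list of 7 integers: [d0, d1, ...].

Answer: [24, 24, 24, 24, 24, 24, 24]

Derivation:
Element change: A[0] -7 -> 17, delta = 24
For k < 0: P[k] unchanged, delta_P[k] = 0
For k >= 0: P[k] shifts by exactly 24
Delta array: [24, 24, 24, 24, 24, 24, 24]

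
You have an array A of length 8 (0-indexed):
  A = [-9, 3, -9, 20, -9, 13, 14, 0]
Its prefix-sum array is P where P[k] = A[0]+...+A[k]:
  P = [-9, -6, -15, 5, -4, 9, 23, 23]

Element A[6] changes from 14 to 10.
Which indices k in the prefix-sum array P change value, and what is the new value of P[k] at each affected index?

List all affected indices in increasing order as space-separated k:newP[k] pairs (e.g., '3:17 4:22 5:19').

P[k] = A[0] + ... + A[k]
P[k] includes A[6] iff k >= 6
Affected indices: 6, 7, ..., 7; delta = -4
  P[6]: 23 + -4 = 19
  P[7]: 23 + -4 = 19

Answer: 6:19 7:19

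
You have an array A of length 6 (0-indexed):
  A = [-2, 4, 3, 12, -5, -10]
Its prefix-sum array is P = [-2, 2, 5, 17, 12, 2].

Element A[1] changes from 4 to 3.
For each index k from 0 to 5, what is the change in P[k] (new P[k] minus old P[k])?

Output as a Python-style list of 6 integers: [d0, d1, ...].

Answer: [0, -1, -1, -1, -1, -1]

Derivation:
Element change: A[1] 4 -> 3, delta = -1
For k < 1: P[k] unchanged, delta_P[k] = 0
For k >= 1: P[k] shifts by exactly -1
Delta array: [0, -1, -1, -1, -1, -1]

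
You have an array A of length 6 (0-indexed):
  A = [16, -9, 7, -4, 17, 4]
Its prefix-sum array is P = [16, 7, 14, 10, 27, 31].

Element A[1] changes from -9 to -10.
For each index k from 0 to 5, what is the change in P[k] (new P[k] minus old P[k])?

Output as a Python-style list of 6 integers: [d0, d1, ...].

Element change: A[1] -9 -> -10, delta = -1
For k < 1: P[k] unchanged, delta_P[k] = 0
For k >= 1: P[k] shifts by exactly -1
Delta array: [0, -1, -1, -1, -1, -1]

Answer: [0, -1, -1, -1, -1, -1]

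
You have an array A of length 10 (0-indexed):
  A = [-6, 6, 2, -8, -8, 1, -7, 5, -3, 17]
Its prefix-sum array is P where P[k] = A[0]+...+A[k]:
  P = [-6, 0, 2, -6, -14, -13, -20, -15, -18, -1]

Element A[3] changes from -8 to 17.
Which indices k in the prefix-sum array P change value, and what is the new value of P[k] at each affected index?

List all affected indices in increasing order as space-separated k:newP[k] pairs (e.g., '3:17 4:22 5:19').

Answer: 3:19 4:11 5:12 6:5 7:10 8:7 9:24

Derivation:
P[k] = A[0] + ... + A[k]
P[k] includes A[3] iff k >= 3
Affected indices: 3, 4, ..., 9; delta = 25
  P[3]: -6 + 25 = 19
  P[4]: -14 + 25 = 11
  P[5]: -13 + 25 = 12
  P[6]: -20 + 25 = 5
  P[7]: -15 + 25 = 10
  P[8]: -18 + 25 = 7
  P[9]: -1 + 25 = 24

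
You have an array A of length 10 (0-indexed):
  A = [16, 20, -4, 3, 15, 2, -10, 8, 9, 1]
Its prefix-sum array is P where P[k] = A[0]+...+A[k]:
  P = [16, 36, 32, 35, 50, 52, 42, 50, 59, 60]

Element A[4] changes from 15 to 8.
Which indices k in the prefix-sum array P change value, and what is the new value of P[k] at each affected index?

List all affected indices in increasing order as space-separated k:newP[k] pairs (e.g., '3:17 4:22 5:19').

Answer: 4:43 5:45 6:35 7:43 8:52 9:53

Derivation:
P[k] = A[0] + ... + A[k]
P[k] includes A[4] iff k >= 4
Affected indices: 4, 5, ..., 9; delta = -7
  P[4]: 50 + -7 = 43
  P[5]: 52 + -7 = 45
  P[6]: 42 + -7 = 35
  P[7]: 50 + -7 = 43
  P[8]: 59 + -7 = 52
  P[9]: 60 + -7 = 53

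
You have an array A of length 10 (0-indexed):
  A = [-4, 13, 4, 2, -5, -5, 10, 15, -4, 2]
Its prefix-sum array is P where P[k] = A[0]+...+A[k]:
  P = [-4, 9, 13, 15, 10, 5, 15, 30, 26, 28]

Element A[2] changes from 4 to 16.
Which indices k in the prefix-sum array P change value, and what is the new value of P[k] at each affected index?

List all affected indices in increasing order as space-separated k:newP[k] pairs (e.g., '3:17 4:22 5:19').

P[k] = A[0] + ... + A[k]
P[k] includes A[2] iff k >= 2
Affected indices: 2, 3, ..., 9; delta = 12
  P[2]: 13 + 12 = 25
  P[3]: 15 + 12 = 27
  P[4]: 10 + 12 = 22
  P[5]: 5 + 12 = 17
  P[6]: 15 + 12 = 27
  P[7]: 30 + 12 = 42
  P[8]: 26 + 12 = 38
  P[9]: 28 + 12 = 40

Answer: 2:25 3:27 4:22 5:17 6:27 7:42 8:38 9:40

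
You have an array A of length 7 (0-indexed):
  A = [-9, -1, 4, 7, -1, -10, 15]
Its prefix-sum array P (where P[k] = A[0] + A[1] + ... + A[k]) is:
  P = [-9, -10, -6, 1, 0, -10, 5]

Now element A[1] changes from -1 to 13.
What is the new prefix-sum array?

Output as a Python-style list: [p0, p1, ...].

Answer: [-9, 4, 8, 15, 14, 4, 19]

Derivation:
Change: A[1] -1 -> 13, delta = 14
P[k] for k < 1: unchanged (A[1] not included)
P[k] for k >= 1: shift by delta = 14
  P[0] = -9 + 0 = -9
  P[1] = -10 + 14 = 4
  P[2] = -6 + 14 = 8
  P[3] = 1 + 14 = 15
  P[4] = 0 + 14 = 14
  P[5] = -10 + 14 = 4
  P[6] = 5 + 14 = 19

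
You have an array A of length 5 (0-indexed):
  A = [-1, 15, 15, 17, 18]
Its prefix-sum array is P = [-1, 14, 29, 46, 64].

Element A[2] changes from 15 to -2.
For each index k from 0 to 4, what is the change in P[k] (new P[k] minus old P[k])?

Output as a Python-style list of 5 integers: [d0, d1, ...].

Element change: A[2] 15 -> -2, delta = -17
For k < 2: P[k] unchanged, delta_P[k] = 0
For k >= 2: P[k] shifts by exactly -17
Delta array: [0, 0, -17, -17, -17]

Answer: [0, 0, -17, -17, -17]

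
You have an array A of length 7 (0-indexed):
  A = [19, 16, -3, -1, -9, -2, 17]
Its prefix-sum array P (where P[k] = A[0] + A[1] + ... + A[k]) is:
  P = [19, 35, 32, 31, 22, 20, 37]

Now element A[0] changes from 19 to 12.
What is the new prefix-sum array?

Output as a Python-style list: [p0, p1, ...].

Change: A[0] 19 -> 12, delta = -7
P[k] for k < 0: unchanged (A[0] not included)
P[k] for k >= 0: shift by delta = -7
  P[0] = 19 + -7 = 12
  P[1] = 35 + -7 = 28
  P[2] = 32 + -7 = 25
  P[3] = 31 + -7 = 24
  P[4] = 22 + -7 = 15
  P[5] = 20 + -7 = 13
  P[6] = 37 + -7 = 30

Answer: [12, 28, 25, 24, 15, 13, 30]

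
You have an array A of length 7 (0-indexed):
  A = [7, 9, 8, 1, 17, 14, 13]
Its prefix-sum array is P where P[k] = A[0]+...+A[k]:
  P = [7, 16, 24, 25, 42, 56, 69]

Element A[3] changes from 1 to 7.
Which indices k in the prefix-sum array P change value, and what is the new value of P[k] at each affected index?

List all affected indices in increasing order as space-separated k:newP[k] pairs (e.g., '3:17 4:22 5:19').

P[k] = A[0] + ... + A[k]
P[k] includes A[3] iff k >= 3
Affected indices: 3, 4, ..., 6; delta = 6
  P[3]: 25 + 6 = 31
  P[4]: 42 + 6 = 48
  P[5]: 56 + 6 = 62
  P[6]: 69 + 6 = 75

Answer: 3:31 4:48 5:62 6:75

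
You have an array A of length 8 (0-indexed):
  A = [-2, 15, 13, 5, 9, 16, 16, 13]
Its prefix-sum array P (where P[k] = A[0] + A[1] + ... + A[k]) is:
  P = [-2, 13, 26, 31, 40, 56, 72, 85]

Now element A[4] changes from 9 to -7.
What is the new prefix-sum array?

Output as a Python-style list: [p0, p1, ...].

Answer: [-2, 13, 26, 31, 24, 40, 56, 69]

Derivation:
Change: A[4] 9 -> -7, delta = -16
P[k] for k < 4: unchanged (A[4] not included)
P[k] for k >= 4: shift by delta = -16
  P[0] = -2 + 0 = -2
  P[1] = 13 + 0 = 13
  P[2] = 26 + 0 = 26
  P[3] = 31 + 0 = 31
  P[4] = 40 + -16 = 24
  P[5] = 56 + -16 = 40
  P[6] = 72 + -16 = 56
  P[7] = 85 + -16 = 69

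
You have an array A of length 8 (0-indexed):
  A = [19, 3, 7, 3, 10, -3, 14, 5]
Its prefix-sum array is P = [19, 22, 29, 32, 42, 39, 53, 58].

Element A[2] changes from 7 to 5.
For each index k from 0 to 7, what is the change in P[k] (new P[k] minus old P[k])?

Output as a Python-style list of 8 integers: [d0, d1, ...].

Answer: [0, 0, -2, -2, -2, -2, -2, -2]

Derivation:
Element change: A[2] 7 -> 5, delta = -2
For k < 2: P[k] unchanged, delta_P[k] = 0
For k >= 2: P[k] shifts by exactly -2
Delta array: [0, 0, -2, -2, -2, -2, -2, -2]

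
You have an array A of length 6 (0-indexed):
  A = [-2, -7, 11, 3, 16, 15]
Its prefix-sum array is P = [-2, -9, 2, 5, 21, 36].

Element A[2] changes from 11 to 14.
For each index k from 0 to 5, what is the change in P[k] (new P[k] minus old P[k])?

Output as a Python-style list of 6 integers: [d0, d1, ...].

Answer: [0, 0, 3, 3, 3, 3]

Derivation:
Element change: A[2] 11 -> 14, delta = 3
For k < 2: P[k] unchanged, delta_P[k] = 0
For k >= 2: P[k] shifts by exactly 3
Delta array: [0, 0, 3, 3, 3, 3]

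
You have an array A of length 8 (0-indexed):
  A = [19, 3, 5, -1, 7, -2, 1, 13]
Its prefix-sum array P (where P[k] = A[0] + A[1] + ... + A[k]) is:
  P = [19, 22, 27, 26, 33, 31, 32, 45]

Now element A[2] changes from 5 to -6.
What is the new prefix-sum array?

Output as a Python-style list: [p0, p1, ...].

Answer: [19, 22, 16, 15, 22, 20, 21, 34]

Derivation:
Change: A[2] 5 -> -6, delta = -11
P[k] for k < 2: unchanged (A[2] not included)
P[k] for k >= 2: shift by delta = -11
  P[0] = 19 + 0 = 19
  P[1] = 22 + 0 = 22
  P[2] = 27 + -11 = 16
  P[3] = 26 + -11 = 15
  P[4] = 33 + -11 = 22
  P[5] = 31 + -11 = 20
  P[6] = 32 + -11 = 21
  P[7] = 45 + -11 = 34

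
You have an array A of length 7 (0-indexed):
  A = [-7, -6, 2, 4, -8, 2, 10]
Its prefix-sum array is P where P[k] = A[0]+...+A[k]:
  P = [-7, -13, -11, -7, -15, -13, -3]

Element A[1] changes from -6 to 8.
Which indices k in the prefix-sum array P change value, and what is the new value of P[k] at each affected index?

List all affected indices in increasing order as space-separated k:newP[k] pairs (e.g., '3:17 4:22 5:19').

Answer: 1:1 2:3 3:7 4:-1 5:1 6:11

Derivation:
P[k] = A[0] + ... + A[k]
P[k] includes A[1] iff k >= 1
Affected indices: 1, 2, ..., 6; delta = 14
  P[1]: -13 + 14 = 1
  P[2]: -11 + 14 = 3
  P[3]: -7 + 14 = 7
  P[4]: -15 + 14 = -1
  P[5]: -13 + 14 = 1
  P[6]: -3 + 14 = 11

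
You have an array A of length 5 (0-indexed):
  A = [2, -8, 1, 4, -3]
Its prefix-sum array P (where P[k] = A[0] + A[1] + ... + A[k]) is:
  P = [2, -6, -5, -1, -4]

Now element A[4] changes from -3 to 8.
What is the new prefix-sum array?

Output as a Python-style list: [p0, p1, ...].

Change: A[4] -3 -> 8, delta = 11
P[k] for k < 4: unchanged (A[4] not included)
P[k] for k >= 4: shift by delta = 11
  P[0] = 2 + 0 = 2
  P[1] = -6 + 0 = -6
  P[2] = -5 + 0 = -5
  P[3] = -1 + 0 = -1
  P[4] = -4 + 11 = 7

Answer: [2, -6, -5, -1, 7]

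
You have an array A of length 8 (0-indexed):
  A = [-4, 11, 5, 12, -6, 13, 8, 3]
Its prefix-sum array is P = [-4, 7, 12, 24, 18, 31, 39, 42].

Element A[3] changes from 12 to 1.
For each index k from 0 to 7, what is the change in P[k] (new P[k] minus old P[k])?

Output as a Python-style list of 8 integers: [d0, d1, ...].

Answer: [0, 0, 0, -11, -11, -11, -11, -11]

Derivation:
Element change: A[3] 12 -> 1, delta = -11
For k < 3: P[k] unchanged, delta_P[k] = 0
For k >= 3: P[k] shifts by exactly -11
Delta array: [0, 0, 0, -11, -11, -11, -11, -11]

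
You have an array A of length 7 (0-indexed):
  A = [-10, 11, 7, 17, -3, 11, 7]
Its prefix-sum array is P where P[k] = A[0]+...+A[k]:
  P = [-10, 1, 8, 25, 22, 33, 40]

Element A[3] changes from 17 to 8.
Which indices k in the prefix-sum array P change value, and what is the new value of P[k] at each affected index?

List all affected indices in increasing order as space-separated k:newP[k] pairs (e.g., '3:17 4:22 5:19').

Answer: 3:16 4:13 5:24 6:31

Derivation:
P[k] = A[0] + ... + A[k]
P[k] includes A[3] iff k >= 3
Affected indices: 3, 4, ..., 6; delta = -9
  P[3]: 25 + -9 = 16
  P[4]: 22 + -9 = 13
  P[5]: 33 + -9 = 24
  P[6]: 40 + -9 = 31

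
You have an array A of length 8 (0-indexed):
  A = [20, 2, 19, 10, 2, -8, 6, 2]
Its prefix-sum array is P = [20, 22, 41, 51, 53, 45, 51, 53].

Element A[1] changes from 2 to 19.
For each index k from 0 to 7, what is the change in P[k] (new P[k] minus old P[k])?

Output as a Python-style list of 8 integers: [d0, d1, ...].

Element change: A[1] 2 -> 19, delta = 17
For k < 1: P[k] unchanged, delta_P[k] = 0
For k >= 1: P[k] shifts by exactly 17
Delta array: [0, 17, 17, 17, 17, 17, 17, 17]

Answer: [0, 17, 17, 17, 17, 17, 17, 17]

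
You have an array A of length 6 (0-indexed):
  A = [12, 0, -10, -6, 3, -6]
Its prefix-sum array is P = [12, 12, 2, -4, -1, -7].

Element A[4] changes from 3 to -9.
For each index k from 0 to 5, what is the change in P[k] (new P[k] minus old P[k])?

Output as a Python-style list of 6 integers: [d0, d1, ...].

Answer: [0, 0, 0, 0, -12, -12]

Derivation:
Element change: A[4] 3 -> -9, delta = -12
For k < 4: P[k] unchanged, delta_P[k] = 0
For k >= 4: P[k] shifts by exactly -12
Delta array: [0, 0, 0, 0, -12, -12]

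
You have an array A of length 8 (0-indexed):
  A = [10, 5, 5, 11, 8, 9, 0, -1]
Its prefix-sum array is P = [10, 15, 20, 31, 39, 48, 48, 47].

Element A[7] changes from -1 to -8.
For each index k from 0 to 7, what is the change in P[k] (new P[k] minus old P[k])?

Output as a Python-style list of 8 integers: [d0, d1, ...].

Element change: A[7] -1 -> -8, delta = -7
For k < 7: P[k] unchanged, delta_P[k] = 0
For k >= 7: P[k] shifts by exactly -7
Delta array: [0, 0, 0, 0, 0, 0, 0, -7]

Answer: [0, 0, 0, 0, 0, 0, 0, -7]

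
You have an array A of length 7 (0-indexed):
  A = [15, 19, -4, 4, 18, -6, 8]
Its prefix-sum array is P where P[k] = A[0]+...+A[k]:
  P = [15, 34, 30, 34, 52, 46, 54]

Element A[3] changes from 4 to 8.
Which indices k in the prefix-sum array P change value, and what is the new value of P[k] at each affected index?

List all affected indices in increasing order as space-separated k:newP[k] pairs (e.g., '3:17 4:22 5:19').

Answer: 3:38 4:56 5:50 6:58

Derivation:
P[k] = A[0] + ... + A[k]
P[k] includes A[3] iff k >= 3
Affected indices: 3, 4, ..., 6; delta = 4
  P[3]: 34 + 4 = 38
  P[4]: 52 + 4 = 56
  P[5]: 46 + 4 = 50
  P[6]: 54 + 4 = 58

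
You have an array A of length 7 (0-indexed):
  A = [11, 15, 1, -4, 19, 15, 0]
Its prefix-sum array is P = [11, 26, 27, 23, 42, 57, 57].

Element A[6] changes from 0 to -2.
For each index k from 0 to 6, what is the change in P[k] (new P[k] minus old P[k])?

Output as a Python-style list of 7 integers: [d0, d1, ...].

Element change: A[6] 0 -> -2, delta = -2
For k < 6: P[k] unchanged, delta_P[k] = 0
For k >= 6: P[k] shifts by exactly -2
Delta array: [0, 0, 0, 0, 0, 0, -2]

Answer: [0, 0, 0, 0, 0, 0, -2]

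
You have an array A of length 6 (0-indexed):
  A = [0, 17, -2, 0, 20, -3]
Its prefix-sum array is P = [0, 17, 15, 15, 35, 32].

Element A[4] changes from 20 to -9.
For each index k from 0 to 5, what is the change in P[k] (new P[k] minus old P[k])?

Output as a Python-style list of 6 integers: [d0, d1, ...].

Element change: A[4] 20 -> -9, delta = -29
For k < 4: P[k] unchanged, delta_P[k] = 0
For k >= 4: P[k] shifts by exactly -29
Delta array: [0, 0, 0, 0, -29, -29]

Answer: [0, 0, 0, 0, -29, -29]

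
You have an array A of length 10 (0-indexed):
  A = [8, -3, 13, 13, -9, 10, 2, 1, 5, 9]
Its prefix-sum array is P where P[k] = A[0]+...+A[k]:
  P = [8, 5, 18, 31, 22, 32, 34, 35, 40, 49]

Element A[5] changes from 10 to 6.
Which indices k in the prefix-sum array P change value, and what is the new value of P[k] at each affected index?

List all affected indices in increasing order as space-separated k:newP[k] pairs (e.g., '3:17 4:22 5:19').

P[k] = A[0] + ... + A[k]
P[k] includes A[5] iff k >= 5
Affected indices: 5, 6, ..., 9; delta = -4
  P[5]: 32 + -4 = 28
  P[6]: 34 + -4 = 30
  P[7]: 35 + -4 = 31
  P[8]: 40 + -4 = 36
  P[9]: 49 + -4 = 45

Answer: 5:28 6:30 7:31 8:36 9:45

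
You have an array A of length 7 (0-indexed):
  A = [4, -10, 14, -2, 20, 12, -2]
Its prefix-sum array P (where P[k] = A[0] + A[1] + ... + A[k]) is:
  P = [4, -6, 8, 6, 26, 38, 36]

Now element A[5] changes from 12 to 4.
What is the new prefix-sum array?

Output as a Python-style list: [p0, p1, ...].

Answer: [4, -6, 8, 6, 26, 30, 28]

Derivation:
Change: A[5] 12 -> 4, delta = -8
P[k] for k < 5: unchanged (A[5] not included)
P[k] for k >= 5: shift by delta = -8
  P[0] = 4 + 0 = 4
  P[1] = -6 + 0 = -6
  P[2] = 8 + 0 = 8
  P[3] = 6 + 0 = 6
  P[4] = 26 + 0 = 26
  P[5] = 38 + -8 = 30
  P[6] = 36 + -8 = 28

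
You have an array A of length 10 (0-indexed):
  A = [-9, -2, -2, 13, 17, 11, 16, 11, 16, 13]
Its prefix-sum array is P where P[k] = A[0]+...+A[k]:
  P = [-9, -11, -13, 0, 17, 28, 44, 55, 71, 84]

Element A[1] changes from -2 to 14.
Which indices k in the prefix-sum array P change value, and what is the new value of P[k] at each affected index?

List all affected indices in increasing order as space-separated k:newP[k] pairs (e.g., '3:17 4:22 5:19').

P[k] = A[0] + ... + A[k]
P[k] includes A[1] iff k >= 1
Affected indices: 1, 2, ..., 9; delta = 16
  P[1]: -11 + 16 = 5
  P[2]: -13 + 16 = 3
  P[3]: 0 + 16 = 16
  P[4]: 17 + 16 = 33
  P[5]: 28 + 16 = 44
  P[6]: 44 + 16 = 60
  P[7]: 55 + 16 = 71
  P[8]: 71 + 16 = 87
  P[9]: 84 + 16 = 100

Answer: 1:5 2:3 3:16 4:33 5:44 6:60 7:71 8:87 9:100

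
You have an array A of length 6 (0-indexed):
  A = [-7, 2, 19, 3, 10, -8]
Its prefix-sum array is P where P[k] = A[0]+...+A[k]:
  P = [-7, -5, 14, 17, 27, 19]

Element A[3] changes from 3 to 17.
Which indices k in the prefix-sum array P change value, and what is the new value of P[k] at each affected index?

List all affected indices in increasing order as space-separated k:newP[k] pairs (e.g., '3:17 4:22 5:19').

Answer: 3:31 4:41 5:33

Derivation:
P[k] = A[0] + ... + A[k]
P[k] includes A[3] iff k >= 3
Affected indices: 3, 4, ..., 5; delta = 14
  P[3]: 17 + 14 = 31
  P[4]: 27 + 14 = 41
  P[5]: 19 + 14 = 33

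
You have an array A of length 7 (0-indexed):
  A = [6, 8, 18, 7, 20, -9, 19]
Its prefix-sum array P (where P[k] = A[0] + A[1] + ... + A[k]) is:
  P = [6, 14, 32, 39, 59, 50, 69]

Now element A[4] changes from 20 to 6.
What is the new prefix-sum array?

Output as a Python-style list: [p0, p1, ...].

Answer: [6, 14, 32, 39, 45, 36, 55]

Derivation:
Change: A[4] 20 -> 6, delta = -14
P[k] for k < 4: unchanged (A[4] not included)
P[k] for k >= 4: shift by delta = -14
  P[0] = 6 + 0 = 6
  P[1] = 14 + 0 = 14
  P[2] = 32 + 0 = 32
  P[3] = 39 + 0 = 39
  P[4] = 59 + -14 = 45
  P[5] = 50 + -14 = 36
  P[6] = 69 + -14 = 55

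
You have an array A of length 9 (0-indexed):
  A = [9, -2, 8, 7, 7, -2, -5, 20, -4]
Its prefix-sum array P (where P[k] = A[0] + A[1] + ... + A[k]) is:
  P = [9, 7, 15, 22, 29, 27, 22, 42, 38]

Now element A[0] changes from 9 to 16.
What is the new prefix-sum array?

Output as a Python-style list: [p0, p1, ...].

Answer: [16, 14, 22, 29, 36, 34, 29, 49, 45]

Derivation:
Change: A[0] 9 -> 16, delta = 7
P[k] for k < 0: unchanged (A[0] not included)
P[k] for k >= 0: shift by delta = 7
  P[0] = 9 + 7 = 16
  P[1] = 7 + 7 = 14
  P[2] = 15 + 7 = 22
  P[3] = 22 + 7 = 29
  P[4] = 29 + 7 = 36
  P[5] = 27 + 7 = 34
  P[6] = 22 + 7 = 29
  P[7] = 42 + 7 = 49
  P[8] = 38 + 7 = 45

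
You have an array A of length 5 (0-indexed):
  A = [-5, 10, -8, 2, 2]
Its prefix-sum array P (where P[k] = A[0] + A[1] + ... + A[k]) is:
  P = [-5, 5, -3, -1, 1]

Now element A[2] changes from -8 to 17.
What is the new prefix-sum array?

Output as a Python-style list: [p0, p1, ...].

Change: A[2] -8 -> 17, delta = 25
P[k] for k < 2: unchanged (A[2] not included)
P[k] for k >= 2: shift by delta = 25
  P[0] = -5 + 0 = -5
  P[1] = 5 + 0 = 5
  P[2] = -3 + 25 = 22
  P[3] = -1 + 25 = 24
  P[4] = 1 + 25 = 26

Answer: [-5, 5, 22, 24, 26]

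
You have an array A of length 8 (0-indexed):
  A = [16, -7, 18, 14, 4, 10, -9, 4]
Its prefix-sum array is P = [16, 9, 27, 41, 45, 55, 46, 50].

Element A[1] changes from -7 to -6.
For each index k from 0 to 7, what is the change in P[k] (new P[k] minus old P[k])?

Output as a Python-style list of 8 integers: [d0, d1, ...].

Answer: [0, 1, 1, 1, 1, 1, 1, 1]

Derivation:
Element change: A[1] -7 -> -6, delta = 1
For k < 1: P[k] unchanged, delta_P[k] = 0
For k >= 1: P[k] shifts by exactly 1
Delta array: [0, 1, 1, 1, 1, 1, 1, 1]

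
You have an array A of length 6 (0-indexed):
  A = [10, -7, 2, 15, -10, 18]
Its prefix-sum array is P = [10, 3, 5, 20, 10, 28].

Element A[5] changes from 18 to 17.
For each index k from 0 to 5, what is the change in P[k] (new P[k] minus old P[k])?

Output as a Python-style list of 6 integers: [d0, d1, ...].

Answer: [0, 0, 0, 0, 0, -1]

Derivation:
Element change: A[5] 18 -> 17, delta = -1
For k < 5: P[k] unchanged, delta_P[k] = 0
For k >= 5: P[k] shifts by exactly -1
Delta array: [0, 0, 0, 0, 0, -1]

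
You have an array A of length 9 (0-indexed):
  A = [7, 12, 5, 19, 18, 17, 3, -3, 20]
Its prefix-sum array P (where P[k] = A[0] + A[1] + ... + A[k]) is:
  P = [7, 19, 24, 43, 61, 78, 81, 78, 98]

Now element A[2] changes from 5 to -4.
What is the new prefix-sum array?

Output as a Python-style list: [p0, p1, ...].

Change: A[2] 5 -> -4, delta = -9
P[k] for k < 2: unchanged (A[2] not included)
P[k] for k >= 2: shift by delta = -9
  P[0] = 7 + 0 = 7
  P[1] = 19 + 0 = 19
  P[2] = 24 + -9 = 15
  P[3] = 43 + -9 = 34
  P[4] = 61 + -9 = 52
  P[5] = 78 + -9 = 69
  P[6] = 81 + -9 = 72
  P[7] = 78 + -9 = 69
  P[8] = 98 + -9 = 89

Answer: [7, 19, 15, 34, 52, 69, 72, 69, 89]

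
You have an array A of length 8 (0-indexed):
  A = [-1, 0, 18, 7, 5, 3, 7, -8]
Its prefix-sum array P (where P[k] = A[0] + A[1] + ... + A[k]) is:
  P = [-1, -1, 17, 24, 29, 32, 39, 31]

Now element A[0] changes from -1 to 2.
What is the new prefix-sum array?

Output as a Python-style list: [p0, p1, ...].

Answer: [2, 2, 20, 27, 32, 35, 42, 34]

Derivation:
Change: A[0] -1 -> 2, delta = 3
P[k] for k < 0: unchanged (A[0] not included)
P[k] for k >= 0: shift by delta = 3
  P[0] = -1 + 3 = 2
  P[1] = -1 + 3 = 2
  P[2] = 17 + 3 = 20
  P[3] = 24 + 3 = 27
  P[4] = 29 + 3 = 32
  P[5] = 32 + 3 = 35
  P[6] = 39 + 3 = 42
  P[7] = 31 + 3 = 34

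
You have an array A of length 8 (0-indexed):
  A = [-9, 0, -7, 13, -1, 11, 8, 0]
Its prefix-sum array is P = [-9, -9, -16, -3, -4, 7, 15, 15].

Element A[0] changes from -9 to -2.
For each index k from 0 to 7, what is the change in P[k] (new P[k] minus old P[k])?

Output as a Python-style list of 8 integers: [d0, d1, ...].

Element change: A[0] -9 -> -2, delta = 7
For k < 0: P[k] unchanged, delta_P[k] = 0
For k >= 0: P[k] shifts by exactly 7
Delta array: [7, 7, 7, 7, 7, 7, 7, 7]

Answer: [7, 7, 7, 7, 7, 7, 7, 7]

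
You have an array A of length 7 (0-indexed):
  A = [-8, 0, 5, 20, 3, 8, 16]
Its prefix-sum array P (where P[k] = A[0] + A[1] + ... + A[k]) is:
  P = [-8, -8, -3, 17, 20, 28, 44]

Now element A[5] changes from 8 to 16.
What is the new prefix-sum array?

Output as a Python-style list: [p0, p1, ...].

Answer: [-8, -8, -3, 17, 20, 36, 52]

Derivation:
Change: A[5] 8 -> 16, delta = 8
P[k] for k < 5: unchanged (A[5] not included)
P[k] for k >= 5: shift by delta = 8
  P[0] = -8 + 0 = -8
  P[1] = -8 + 0 = -8
  P[2] = -3 + 0 = -3
  P[3] = 17 + 0 = 17
  P[4] = 20 + 0 = 20
  P[5] = 28 + 8 = 36
  P[6] = 44 + 8 = 52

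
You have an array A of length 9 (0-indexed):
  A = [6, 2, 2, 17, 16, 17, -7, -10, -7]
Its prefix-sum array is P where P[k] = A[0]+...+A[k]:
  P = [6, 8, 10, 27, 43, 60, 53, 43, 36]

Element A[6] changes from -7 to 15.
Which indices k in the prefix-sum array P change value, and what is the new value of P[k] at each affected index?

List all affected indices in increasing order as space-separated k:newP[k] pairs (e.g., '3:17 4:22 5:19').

Answer: 6:75 7:65 8:58

Derivation:
P[k] = A[0] + ... + A[k]
P[k] includes A[6] iff k >= 6
Affected indices: 6, 7, ..., 8; delta = 22
  P[6]: 53 + 22 = 75
  P[7]: 43 + 22 = 65
  P[8]: 36 + 22 = 58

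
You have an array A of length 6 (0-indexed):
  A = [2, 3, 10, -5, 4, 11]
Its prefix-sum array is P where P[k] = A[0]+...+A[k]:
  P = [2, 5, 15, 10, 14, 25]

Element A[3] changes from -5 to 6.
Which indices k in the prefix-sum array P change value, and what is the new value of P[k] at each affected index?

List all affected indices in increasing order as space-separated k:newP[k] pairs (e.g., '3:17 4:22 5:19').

Answer: 3:21 4:25 5:36

Derivation:
P[k] = A[0] + ... + A[k]
P[k] includes A[3] iff k >= 3
Affected indices: 3, 4, ..., 5; delta = 11
  P[3]: 10 + 11 = 21
  P[4]: 14 + 11 = 25
  P[5]: 25 + 11 = 36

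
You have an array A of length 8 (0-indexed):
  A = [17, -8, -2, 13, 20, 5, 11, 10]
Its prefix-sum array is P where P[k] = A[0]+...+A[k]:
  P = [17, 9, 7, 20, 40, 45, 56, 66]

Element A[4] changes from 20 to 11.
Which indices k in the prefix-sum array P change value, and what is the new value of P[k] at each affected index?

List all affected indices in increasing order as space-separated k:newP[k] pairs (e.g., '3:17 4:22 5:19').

P[k] = A[0] + ... + A[k]
P[k] includes A[4] iff k >= 4
Affected indices: 4, 5, ..., 7; delta = -9
  P[4]: 40 + -9 = 31
  P[5]: 45 + -9 = 36
  P[6]: 56 + -9 = 47
  P[7]: 66 + -9 = 57

Answer: 4:31 5:36 6:47 7:57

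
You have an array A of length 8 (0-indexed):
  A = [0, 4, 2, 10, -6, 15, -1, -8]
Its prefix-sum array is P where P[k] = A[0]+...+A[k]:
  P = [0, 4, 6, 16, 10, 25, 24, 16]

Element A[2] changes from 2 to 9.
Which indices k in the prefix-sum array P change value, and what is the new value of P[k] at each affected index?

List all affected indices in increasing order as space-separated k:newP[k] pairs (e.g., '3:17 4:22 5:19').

Answer: 2:13 3:23 4:17 5:32 6:31 7:23

Derivation:
P[k] = A[0] + ... + A[k]
P[k] includes A[2] iff k >= 2
Affected indices: 2, 3, ..., 7; delta = 7
  P[2]: 6 + 7 = 13
  P[3]: 16 + 7 = 23
  P[4]: 10 + 7 = 17
  P[5]: 25 + 7 = 32
  P[6]: 24 + 7 = 31
  P[7]: 16 + 7 = 23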